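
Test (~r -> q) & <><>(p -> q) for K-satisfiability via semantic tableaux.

1. (~r -> q) & <><>(p -> q), 0
2. ~r -> q, 0   [&-rule on 1]
3. <><>(p -> q), 0   [&-rule on 1]
4. q, 0   [->-rule on 2 (branches; this branch)]
5. <>(p -> q), 1   [<>-rule on 3: fresh world 1, 0R1]
6. p -> q, 2   [<>-rule on 5: fresh world 2, 1R2]
7. q, 2   [->-rule on 6 (branches; this branch)]
Accessibility: 0R1, 1R2

Yes, satisfiable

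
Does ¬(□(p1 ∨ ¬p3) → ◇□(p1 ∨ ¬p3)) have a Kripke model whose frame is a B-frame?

Unsatisfiable

1. ¬(□(p1 ∨ ¬p3) → ◇□(p1 ∨ ¬p3)), u
2. □(p1 ∨ ¬p3), u
3. ¬◇□(p1 ∨ ¬p3), u
4. p1 ∨ ¬p3, u
5. ¬□(p1 ∨ ¬p3), u
6. ¬p3, u
7. ¬(p1 ∨ ¬p3), v
8. ¬p1, v
9. p3, v
10. p1 ∨ ¬p3, v
11. ¬□(p1 ∨ ¬p3), v
12. ¬p3, v
Accessibility: uRu, uRv, vRu, vRv
Branch closes: p3 and ¬p3 both at v.
All branches of the tableau close; one closing branch shown above.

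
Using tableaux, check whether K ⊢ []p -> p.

Tableau for the negation ~([]p -> p):
1. ~([]p -> p), w0
2. []p, w0
3. ~p, w0
The negation has an open branch (countermodel exists).

Invalid (countermodel exists)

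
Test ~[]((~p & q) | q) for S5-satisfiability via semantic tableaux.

1. ~[]((~p & q) | q), u
2. ~((~p & q) | q), v
3. ~(~p & q), v
4. ~q, v
Accessibility: uRu, uRv, vRu, vRv

Satisfiable (open branch found)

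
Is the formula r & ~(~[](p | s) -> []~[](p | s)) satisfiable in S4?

Yes, satisfiable

1. r & ~(~[](p | s) -> []~[](p | s)), w0
2. r, w0
3. ~(~[](p | s) -> []~[](p | s)), w0
4. ~[](p | s), w0
5. ~[]~[](p | s), w0
6. ~(p | s), w1
7. ~p, w1
8. ~s, w1
9. [](p | s), w2
10. p | s, w2
11. s, w2
Accessibility: w0Rw0, w0Rw1, w0Rw2, w1Rw1, w2Rw2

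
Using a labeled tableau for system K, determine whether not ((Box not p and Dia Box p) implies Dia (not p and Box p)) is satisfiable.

1. not ((Box not p and Dia Box p) implies Dia (not p and Box p)), 0
2. Box not p and Dia Box p, 0   [neg-implies-rule on 1]
3. not Dia (not p and Box p), 0   [neg-implies-rule on 1]
4. Box not p, 0   [and-rule on 2]
5. Dia Box p, 0   [and-rule on 2]
6. Box p, 1   [Dia-rule on 5: fresh world 1, 0R1]
7. not (not p and Box p), 1   [neg-Dia-rule on 3 via 0R1]
8. not p, 1   [Box-rule on 4 via 0R1]
9. not Box p, 1   [neg-and-rule on 7 (branches; this branch)]
10. not p, 2   [neg-Box-rule on 9: fresh world 2, 1R2]
11. p, 2   [Box-rule on 6 via 1R2]
Accessibility: 0R1, 1R2
Branch closes: p and not p both at 2.
Every branch closes; the branch above is one of them.

Unsatisfiable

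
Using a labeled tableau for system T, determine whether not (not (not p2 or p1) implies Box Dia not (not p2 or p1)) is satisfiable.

Satisfiable

1. not (not (not p2 or p1) implies Box Dia not (not p2 or p1)), u
2. not (not p2 or p1), u   [neg-implies-rule on 1]
3. not Box Dia not (not p2 or p1), u   [neg-implies-rule on 1]
4. p2, u   [neg-or-rule on 2]
5. not p1, u   [neg-or-rule on 2]
6. not Dia not (not p2 or p1), v   [neg-Box-rule on 3: fresh world v, uRv]
7. not p2 or p1, v   [neg-Dia-rule on 6 via vRv]
8. p1, v   [or-rule on 7 (branches; this branch)]
Accessibility: uRu, uRv, vRv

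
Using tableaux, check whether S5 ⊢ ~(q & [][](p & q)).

Invalid (countermodel exists)

Tableau for the negation q & [][](p & q):
1. q & [][](p & q), w0
2. q, w0
3. [][](p & q), w0
4. [](p & q), w0
5. p & q, w0
6. p, w0
Accessibility: w0Rw0
The negation has an open branch (countermodel exists).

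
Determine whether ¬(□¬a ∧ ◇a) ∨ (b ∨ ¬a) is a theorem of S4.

Yes, valid

Tableau for the negation ¬(¬(□¬a ∧ ◇a) ∨ (b ∨ ¬a)):
1. ¬(¬(□¬a ∧ ◇a) ∨ (b ∨ ¬a)), u
2. □¬a ∧ ◇a, u   [¬∨-rule on 1]
3. ¬(b ∨ ¬a), u   [¬∨-rule on 1]
4. □¬a, u   [∧-rule on 2]
5. ◇a, u   [∧-rule on 2]
6. ¬b, u   [¬∨-rule on 3]
7. a, u   [¬∨-rule on 3]
8. ¬a, u   [□-rule on 4 via uRu]
Accessibility: uRu
Branch closes: a and ¬a both at u.
Every branch of the negation's tableau closes; the branch above is one of them.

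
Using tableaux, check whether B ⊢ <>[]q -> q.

Valid

Tableau for the negation ~(<>[]q -> q):
1. ~(<>[]q -> q), u
2. <>[]q, u
3. ~q, u
4. []q, v
5. q, u
Accessibility: uRu, uRv, vRu, vRv
Branch closes: q and ~q both at u.
Every branch of the negation's tableau closes; the branch above is one of them.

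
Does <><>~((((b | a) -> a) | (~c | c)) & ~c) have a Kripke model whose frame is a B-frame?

1. <><>~((((b | a) -> a) | (~c | c)) & ~c), u
2. <>~((((b | a) -> a) | (~c | c)) & ~c), v
3. ~((((b | a) -> a) | (~c | c)) & ~c), w
4. c, w
Accessibility: uRu, uRv, vRu, vRv, vRw, wRv, wRw

Satisfiable (open branch found)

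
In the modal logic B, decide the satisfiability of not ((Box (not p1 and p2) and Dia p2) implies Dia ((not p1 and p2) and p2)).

1. not ((Box (not p1 and p2) and Dia p2) implies Dia ((not p1 and p2) and p2)), w0
2. Box (not p1 and p2) and Dia p2, w0
3. not Dia ((not p1 and p2) and p2), w0
4. Box (not p1 and p2), w0
5. Dia p2, w0
6. not ((not p1 and p2) and p2), w0
7. not p1 and p2, w0
8. not p1, w0
9. p2, w0
10. not (not p1 and p2), w0
11. not p2, w0
Accessibility: w0Rw0
Branch closes: p2 and not p2 both at w0.
(One branch shown.) All branches close.

Unsatisfiable (every branch closes)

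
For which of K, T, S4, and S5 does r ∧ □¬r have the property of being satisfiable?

K

K-tableau for the formula:
1. r ∧ □¬r, u
2. r, u
3. □¬r, u
Complete open branch: satisfiable in K.
T-tableau for the formula:
1. r ∧ □¬r, u
2. r, u
3. □¬r, u
4. ¬r, u
Accessibility: uRu
Branch closes: r and ¬r both at u.
Every branch closes (one shown): unsatisfiable in T, hence also in S4, S5 (every S4/S5-frame is a T-frame).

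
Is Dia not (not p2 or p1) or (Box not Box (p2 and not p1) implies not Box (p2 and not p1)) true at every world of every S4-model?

Yes, valid

Tableau for the negation not (Dia not (not p2 or p1) or (Box not Box (p2 and not p1) implies not Box (p2 and not p1))):
1. not (Dia not (not p2 or p1) or (Box not Box (p2 and not p1) implies not Box (p2 and not p1))), 0
2. not Dia not (not p2 or p1), 0
3. not (Box not Box (p2 and not p1) implies not Box (p2 and not p1)), 0
4. Box not Box (p2 and not p1), 0
5. Box (p2 and not p1), 0
6. not p2 or p1, 0
7. not Box (p2 and not p1), 0
8. p2 and not p1, 0
9. p2, 0
10. not p1, 0
11. p1, 0
Accessibility: 0R0
Branch closes: p1 and not p1 both at 0.
All branches of the negation close; one closing branch shown above.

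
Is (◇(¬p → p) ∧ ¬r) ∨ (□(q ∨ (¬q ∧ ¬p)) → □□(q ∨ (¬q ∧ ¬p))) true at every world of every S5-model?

Valid

Tableau for the negation ¬((◇(¬p → p) ∧ ¬r) ∨ (□(q ∨ (¬q ∧ ¬p)) → □□(q ∨ (¬q ∧ ¬p)))):
1. ¬((◇(¬p → p) ∧ ¬r) ∨ (□(q ∨ (¬q ∧ ¬p)) → □□(q ∨ (¬q ∧ ¬p)))), u
2. ¬(◇(¬p → p) ∧ ¬r), u
3. ¬(□(q ∨ (¬q ∧ ¬p)) → □□(q ∨ (¬q ∧ ¬p))), u
4. □(q ∨ (¬q ∧ ¬p)), u
5. ¬□□(q ∨ (¬q ∧ ¬p)), u
6. q ∨ (¬q ∧ ¬p), u
7. ¬◇(¬p → p), u
8. ¬(¬p → p), u
9. ¬p, u
10. ¬q ∧ ¬p, u
11. ¬q, u
12. ¬□(q ∨ (¬q ∧ ¬p)), v
13. q ∨ (¬q ∧ ¬p), v
14. ¬(¬p → p), v
15. ¬p, v
16. ¬q ∧ ¬p, v
17. ¬q, v
18. ¬(q ∨ (¬q ∧ ¬p)), w
19. ¬q, w
20. ¬(¬q ∧ ¬p), w
21. q ∨ (¬q ∧ ¬p), w
22. ¬(¬p → p), w
23. ¬p, w
24. p, w
Accessibility: uRu, uRv, uRw, vRu, vRv, vRw, wRu, wRv, wRw
Branch closes: p and ¬p both at w.
All branches of the negation close; one closing branch shown above.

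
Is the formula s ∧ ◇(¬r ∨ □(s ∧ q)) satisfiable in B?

1. s ∧ ◇(¬r ∨ □(s ∧ q)), w0
2. s, w0   [∧-rule on 1]
3. ◇(¬r ∨ □(s ∧ q)), w0   [∧-rule on 1]
4. ¬r ∨ □(s ∧ q), w1   [◇-rule on 3: fresh world w1, w0Rw1]
5. □(s ∧ q), w1   [∨-rule on 4 (branches; this branch)]
6. s ∧ q, w0   [□-rule on 5 via w1Rw0]
7. q, w0   [∧-rule on 6]
8. s ∧ q, w1   [□-rule on 5 via w1Rw1]
9. s, w1   [∧-rule on 8]
10. q, w1   [∧-rule on 8]
Accessibility: w0Rw0, w0Rw1, w1Rw0, w1Rw1

Satisfiable (open branch found)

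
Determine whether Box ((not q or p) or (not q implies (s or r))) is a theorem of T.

Valid in T

Tableau for the negation not Box ((not q or p) or (not q implies (s or r))):
1. not Box ((not q or p) or (not q implies (s or r))), w0
2. not ((not q or p) or (not q implies (s or r))), w1   [neg-Box-rule on 1: fresh world w1, w0Rw1]
3. not (not q or p), w1   [neg-or-rule on 2]
4. not (not q implies (s or r)), w1   [neg-or-rule on 2]
5. q, w1   [neg-or-rule on 3]
6. not p, w1   [neg-or-rule on 3]
7. not q, w1   [neg-implies-rule on 4]
8. not (s or r), w1   [neg-implies-rule on 4]
Accessibility: w0Rw0, w0Rw1, w1Rw1
Branch closes: q and not q both at w1.
Every branch of the negation's tableau closes; the branch above is one of them.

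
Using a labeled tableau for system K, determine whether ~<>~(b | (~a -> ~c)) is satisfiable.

Yes, satisfiable

1. ~<>~(b | (~a -> ~c)), w0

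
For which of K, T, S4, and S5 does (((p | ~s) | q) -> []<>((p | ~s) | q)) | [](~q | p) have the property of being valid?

S4-tableau for the negation ~((((p | ~s) | q) -> []<>((p | ~s) | q)) | [](~q | p)):
1. ~((((p | ~s) | q) -> []<>((p | ~s) | q)) | [](~q | p)), 0
2. ~(((p | ~s) | q) -> []<>((p | ~s) | q)), 0   [~|-rule on 1]
3. ~[](~q | p), 0   [~|-rule on 1]
4. (p | ~s) | q, 0   [~->-rule on 2]
5. ~[]<>((p | ~s) | q), 0   [~->-rule on 2]
6. q, 0   [|-rule on 4 (branches; this branch)]
7. ~(~q | p), 1   [~[]-rule on 3: fresh world 1, 0R1]
8. q, 1   [~|-rule on 7]
9. ~p, 1   [~|-rule on 7]
10. ~<>((p | ~s) | q), 2   [~[]-rule on 5: fresh world 2, 0R2]
11. ~((p | ~s) | q), 2   [~<>-rule on 10 via 2R2]
12. ~(p | ~s), 2   [~|-rule on 11]
13. ~q, 2   [~|-rule on 11]
14. ~p, 2   [~|-rule on 12]
15. s, 2   [~|-rule on 12]
Accessibility: 0R0, 0R1, 0R2, 1R1, 2R2
Complete open branch: countermodel on an S4-frame, so not valid in S4, nor in K, T (the same frame is also a K-frame and a T-frame).
S5-tableau for the negation ~((((p | ~s) | q) -> []<>((p | ~s) | q)) | [](~q | p)):
1. ~((((p | ~s) | q) -> []<>((p | ~s) | q)) | [](~q | p)), 0
2. ~(((p | ~s) | q) -> []<>((p | ~s) | q)), 0   [~|-rule on 1]
3. ~[](~q | p), 0   [~|-rule on 1]
4. (p | ~s) | q, 0   [~->-rule on 2]
5. ~[]<>((p | ~s) | q), 0   [~->-rule on 2]
6. p | ~s, 0   [|-rule on 4 (branches; this branch)]
7. ~s, 0   [|-rule on 6 (branches; this branch)]
8. ~(~q | p), 1   [~[]-rule on 3: fresh world 1, 0R1]
9. q, 1   [~|-rule on 8]
10. ~p, 1   [~|-rule on 8]
11. ~<>((p | ~s) | q), 2   [~[]-rule on 5: fresh world 2, 0R2]
12. ~((p | ~s) | q), 0   [~<>-rule on 11 via 2R0]
13. ~(p | ~s), 0   [~|-rule on 12]
14. ~q, 0   [~|-rule on 12]
15. ~p, 0   [~|-rule on 13]
16. s, 0   [~|-rule on 13]
Accessibility: 0R0, 0R1, 0R2, 1R0, 1R1, 1R2, 2R0, 2R1, 2R2
Branch closes: s and ~s both at 0.
Every branch closes (one shown): valid in S5.

S5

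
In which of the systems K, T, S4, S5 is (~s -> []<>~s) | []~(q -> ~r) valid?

S5

S5-tableau for the negation ~((~s -> []<>~s) | []~(q -> ~r)):
1. ~((~s -> []<>~s) | []~(q -> ~r)), w0
2. ~(~s -> []<>~s), w0
3. ~[]~(q -> ~r), w0
4. ~s, w0
5. ~[]<>~s, w0
6. q -> ~r, w1
7. ~r, w1
8. ~<>~s, w2
9. s, w0
Accessibility: w0Rw0, w0Rw1, w0Rw2, w1Rw0, w1Rw1, w1Rw2, w2Rw0, w2Rw1, w2Rw2
Branch closes: s and ~s both at w0.
Every branch closes (one shown): valid in S5.
S4-tableau for the negation ~((~s -> []<>~s) | []~(q -> ~r)):
1. ~((~s -> []<>~s) | []~(q -> ~r)), w0
2. ~(~s -> []<>~s), w0
3. ~[]~(q -> ~r), w0
4. ~s, w0
5. ~[]<>~s, w0
6. q -> ~r, w1
7. ~r, w1
8. ~<>~s, w2
9. s, w2
Accessibility: w0Rw0, w0Rw1, w0Rw2, w1Rw1, w2Rw2
Complete open branch: countermodel on an S4-frame, so not valid in S4, nor in K, T (the same frame is also a K-frame and a T-frame).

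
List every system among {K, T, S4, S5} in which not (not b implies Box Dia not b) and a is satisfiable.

S5-tableau for the formula:
1. not (not b implies Box Dia not b) and a, w0
2. not (not b implies Box Dia not b), w0   [and-rule on 1]
3. a, w0   [and-rule on 1]
4. not b, w0   [neg-implies-rule on 2]
5. not Box Dia not b, w0   [neg-implies-rule on 2]
6. not Dia not b, w1   [neg-Box-rule on 5: fresh world w1, w0Rw1]
7. b, w0   [neg-Dia-rule on 6 via w1Rw0]
Accessibility: w0Rw0, w0Rw1, w1Rw0, w1Rw1
Branch closes: b and not b both at w0.
Every branch closes (one shown): unsatisfiable in S5.
S4-tableau for the formula:
1. not (not b implies Box Dia not b) and a, w0
2. not (not b implies Box Dia not b), w0   [and-rule on 1]
3. a, w0   [and-rule on 1]
4. not b, w0   [neg-implies-rule on 2]
5. not Box Dia not b, w0   [neg-implies-rule on 2]
6. not Dia not b, w1   [neg-Box-rule on 5: fresh world w1, w0Rw1]
7. b, w1   [neg-Dia-rule on 6 via w1Rw1]
Accessibility: w0Rw0, w0Rw1, w1Rw1
Complete open branch: satisfiable in S4, hence also in K, T (this S4-model is also a K-model and a T-model).

K, T, S4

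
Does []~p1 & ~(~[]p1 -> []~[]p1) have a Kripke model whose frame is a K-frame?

Yes, satisfiable

1. []~p1 & ~(~[]p1 -> []~[]p1), w0
2. []~p1, w0
3. ~(~[]p1 -> []~[]p1), w0
4. ~[]p1, w0
5. ~[]~[]p1, w0
6. ~p1, w1
7. []p1, w2
8. ~p1, w2
Accessibility: w0Rw1, w0Rw2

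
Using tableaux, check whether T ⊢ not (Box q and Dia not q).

Yes, valid

Tableau for the negation Box q and Dia not q:
1. Box q and Dia not q, 0
2. Box q, 0
3. Dia not q, 0
4. q, 0
5. not q, 1
6. q, 1
Accessibility: 0R0, 0R1, 1R1
Branch closes: q and not q both at 1.
Every branch of the negation's tableau closes; the branch above is one of them.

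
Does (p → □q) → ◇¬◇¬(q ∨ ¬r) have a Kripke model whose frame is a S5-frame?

Yes, satisfiable

1. (p → □q) → ◇¬◇¬(q ∨ ¬r), w0
2. ◇¬◇¬(q ∨ ¬r), w0
3. ¬◇¬(q ∨ ¬r), w1
4. q ∨ ¬r, w0
5. q ∨ ¬r, w1
6. ¬r, w0
7. ¬r, w1
Accessibility: w0Rw0, w0Rw1, w1Rw0, w1Rw1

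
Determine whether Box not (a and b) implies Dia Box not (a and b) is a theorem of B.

Valid in B

Tableau for the negation not (Box not (a and b) implies Dia Box not (a and b)):
1. not (Box not (a and b) implies Dia Box not (a and b)), u
2. Box not (a and b), u   [neg-implies-rule on 1]
3. not Dia Box not (a and b), u   [neg-implies-rule on 1]
4. not (a and b), u   [Box-rule on 2 via uRu]
5. not Box not (a and b), u   [neg-Dia-rule on 3 via uRu]
6. not b, u   [neg-and-rule on 4 (branches; this branch)]
7. a and b, v   [neg-Box-rule on 5: fresh world v, uRv]
8. a, v   [and-rule on 7]
9. b, v   [and-rule on 7]
10. not (a and b), v   [Box-rule on 2 via uRv]
11. not Box not (a and b), v   [neg-Dia-rule on 3 via uRv]
12. not b, v   [neg-and-rule on 10 (branches; this branch)]
Accessibility: uRu, uRv, vRu, vRv
Branch closes: b and not b both at v.
All branches of the negation close; one closing branch shown above.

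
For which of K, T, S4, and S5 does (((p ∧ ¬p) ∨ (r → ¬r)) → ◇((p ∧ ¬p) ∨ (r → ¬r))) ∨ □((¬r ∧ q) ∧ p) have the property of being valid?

T-tableau for the negation ¬((((p ∧ ¬p) ∨ (r → ¬r)) → ◇((p ∧ ¬p) ∨ (r → ¬r))) ∨ □((¬r ∧ q) ∧ p)):
1. ¬((((p ∧ ¬p) ∨ (r → ¬r)) → ◇((p ∧ ¬p) ∨ (r → ¬r))) ∨ □((¬r ∧ q) ∧ p)), 0
2. ¬(((p ∧ ¬p) ∨ (r → ¬r)) → ◇((p ∧ ¬p) ∨ (r → ¬r))), 0
3. ¬□((¬r ∧ q) ∧ p), 0
4. (p ∧ ¬p) ∨ (r → ¬r), 0
5. ¬◇((p ∧ ¬p) ∨ (r → ¬r)), 0
6. ¬((p ∧ ¬p) ∨ (r → ¬r)), 0
7. ¬(p ∧ ¬p), 0
8. ¬(r → ¬r), 0
9. r, 0
10. r → ¬r, 0
11. p, 0
12. ¬r, 0
Accessibility: 0R0
Branch closes: r and ¬r both at 0.
Every branch closes (one shown): valid in T, hence also in S4, S5 (every theorem of T is a theorem of S4 and S5).
K-tableau for the negation ¬((((p ∧ ¬p) ∨ (r → ¬r)) → ◇((p ∧ ¬p) ∨ (r → ¬r))) ∨ □((¬r ∧ q) ∧ p)):
1. ¬((((p ∧ ¬p) ∨ (r → ¬r)) → ◇((p ∧ ¬p) ∨ (r → ¬r))) ∨ □((¬r ∧ q) ∧ p)), 0
2. ¬(((p ∧ ¬p) ∨ (r → ¬r)) → ◇((p ∧ ¬p) ∨ (r → ¬r))), 0
3. ¬□((¬r ∧ q) ∧ p), 0
4. (p ∧ ¬p) ∨ (r → ¬r), 0
5. ¬◇((p ∧ ¬p) ∨ (r → ¬r)), 0
6. r → ¬r, 0
7. ¬r, 0
8. ¬((¬r ∧ q) ∧ p), 1
9. ¬((p ∧ ¬p) ∨ (r → ¬r)), 1
10. ¬(p ∧ ¬p), 1
11. ¬(r → ¬r), 1
12. r, 1
13. ¬p, 1
Accessibility: 0R1
Complete open branch: countermodel on a K-frame, so not valid in K.

T, S4, S5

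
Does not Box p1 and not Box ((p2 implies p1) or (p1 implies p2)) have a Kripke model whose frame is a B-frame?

1. not Box p1 and not Box ((p2 implies p1) or (p1 implies p2)), 0
2. not Box p1, 0   [and-rule on 1]
3. not Box ((p2 implies p1) or (p1 implies p2)), 0   [and-rule on 1]
4. not p1, 1   [neg-Box-rule on 2: fresh world 1, 0R1]
5. not ((p2 implies p1) or (p1 implies p2)), 2   [neg-Box-rule on 3: fresh world 2, 0R2]
6. not (p2 implies p1), 2   [neg-or-rule on 5]
7. not (p1 implies p2), 2   [neg-or-rule on 5]
8. p2, 2   [neg-implies-rule on 6]
9. not p1, 2   [neg-implies-rule on 6]
10. p1, 2   [neg-implies-rule on 7]
11. not p2, 2   [neg-implies-rule on 7]
Accessibility: 0R0, 0R1, 0R2, 1R0, 1R1, 2R0, 2R2
Branch closes: p1 and not p1 both at 2.
All branches of the tableau close; one closing branch shown above.

Unsatisfiable (every branch closes)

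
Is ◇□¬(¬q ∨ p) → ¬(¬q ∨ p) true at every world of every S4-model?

Tableau for the negation ¬(◇□¬(¬q ∨ p) → ¬(¬q ∨ p)):
1. ¬(◇□¬(¬q ∨ p) → ¬(¬q ∨ p)), u
2. ◇□¬(¬q ∨ p), u
3. ¬q ∨ p, u
4. p, u
5. □¬(¬q ∨ p), v
6. ¬(¬q ∨ p), v
7. q, v
8. ¬p, v
Accessibility: uRu, uRv, vRv
The negation has an open branch (countermodel exists).

No, not valid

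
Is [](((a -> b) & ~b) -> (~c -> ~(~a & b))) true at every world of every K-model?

Tableau for the negation ~[](((a -> b) & ~b) -> (~c -> ~(~a & b))):
1. ~[](((a -> b) & ~b) -> (~c -> ~(~a & b))), w0
2. ~(((a -> b) & ~b) -> (~c -> ~(~a & b))), w1
3. (a -> b) & ~b, w1
4. ~(~c -> ~(~a & b)), w1
5. a -> b, w1
6. ~b, w1
7. ~c, w1
8. ~a & b, w1
9. ~a, w1
10. b, w1
Accessibility: w0Rw1
Branch closes: b and ~b both at w1.
All branches of the negation close; one closing branch shown above.

Valid in K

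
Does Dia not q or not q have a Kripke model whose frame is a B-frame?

1. Dia not q or not q, u
2. not q, u
Accessibility: uRu

Satisfiable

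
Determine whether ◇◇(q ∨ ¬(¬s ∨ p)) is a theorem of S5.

Invalid (countermodel exists)

Tableau for the negation ¬◇◇(q ∨ ¬(¬s ∨ p)):
1. ¬◇◇(q ∨ ¬(¬s ∨ p)), u
2. ¬◇(q ∨ ¬(¬s ∨ p)), u
3. ¬(q ∨ ¬(¬s ∨ p)), u
4. ¬q, u
5. ¬s ∨ p, u
6. p, u
Accessibility: uRu
The negation has an open branch (countermodel exists).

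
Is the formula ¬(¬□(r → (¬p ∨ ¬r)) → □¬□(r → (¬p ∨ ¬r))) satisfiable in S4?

Satisfiable (open branch found)

1. ¬(¬□(r → (¬p ∨ ¬r)) → □¬□(r → (¬p ∨ ¬r))), u
2. ¬□(r → (¬p ∨ ¬r)), u
3. ¬□¬□(r → (¬p ∨ ¬r)), u
4. ¬(r → (¬p ∨ ¬r)), v
5. r, v
6. ¬(¬p ∨ ¬r), v
7. p, v
8. □(r → (¬p ∨ ¬r)), w
9. r → (¬p ∨ ¬r), w
10. ¬p ∨ ¬r, w
11. ¬r, w
Accessibility: uRu, uRv, uRw, vRv, wRw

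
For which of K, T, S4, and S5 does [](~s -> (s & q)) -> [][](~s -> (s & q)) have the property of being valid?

S4, S5

T-tableau for the negation ~([](~s -> (s & q)) -> [][](~s -> (s & q))):
1. ~([](~s -> (s & q)) -> [][](~s -> (s & q))), u
2. [](~s -> (s & q)), u   [~->-rule on 1]
3. ~[][](~s -> (s & q)), u   [~->-rule on 1]
4. ~s -> (s & q), u   [[]-rule on 2 via uRu]
5. s & q, u   [->-rule on 4 (branches; this branch)]
6. s, u   [&-rule on 5]
7. q, u   [&-rule on 5]
8. ~[](~s -> (s & q)), v   [~[]-rule on 3: fresh world v, uRv]
9. ~s -> (s & q), v   [[]-rule on 2 via uRv]
10. s & q, v   [->-rule on 9 (branches; this branch)]
11. s, v   [&-rule on 10]
12. q, v   [&-rule on 10]
13. ~(~s -> (s & q)), w   [~[]-rule on 8: fresh world w, vRw]
14. ~s, w   [~->-rule on 13]
15. ~(s & q), w   [~->-rule on 13]
16. ~q, w   [~&-rule on 15 (branches; this branch)]
Accessibility: uRu, uRv, vRv, vRw, wRw
Complete open branch: countermodel on a T-frame, so not valid in T, nor in K (the same frame is also a K-frame).
S4-tableau for the negation ~([](~s -> (s & q)) -> [][](~s -> (s & q))):
1. ~([](~s -> (s & q)) -> [][](~s -> (s & q))), u
2. [](~s -> (s & q)), u   [~->-rule on 1]
3. ~[][](~s -> (s & q)), u   [~->-rule on 1]
4. ~s -> (s & q), u   [[]-rule on 2 via uRu]
5. s & q, u   [->-rule on 4 (branches; this branch)]
6. s, u   [&-rule on 5]
7. q, u   [&-rule on 5]
8. ~[](~s -> (s & q)), v   [~[]-rule on 3: fresh world v, uRv]
9. ~s -> (s & q), v   [[]-rule on 2 via uRv]
10. s & q, v   [->-rule on 9 (branches; this branch)]
11. s, v   [&-rule on 10]
12. q, v   [&-rule on 10]
13. ~(~s -> (s & q)), w   [~[]-rule on 8: fresh world w, vRw]
14. ~s, w   [~->-rule on 13]
15. ~(s & q), w   [~->-rule on 13]
16. ~s -> (s & q), w   [[]-rule on 2 via uRw]
17. ~q, w   [~&-rule on 15 (branches; this branch)]
18. s & q, w   [->-rule on 16 (branches; this branch)]
19. s, w   [&-rule on 18]
20. q, w   [&-rule on 18]
Accessibility: uRu, uRv, uRw, vRv, vRw, wRw
Branch closes: s and ~s both at w.
Every branch closes (one shown): valid in S4, hence also in S5 (every theorem of S4 is a theorem of S5).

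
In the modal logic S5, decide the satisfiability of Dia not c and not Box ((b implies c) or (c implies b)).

1. Dia not c and not Box ((b implies c) or (c implies b)), 0
2. Dia not c, 0
3. not Box ((b implies c) or (c implies b)), 0
4. not c, 1
5. not ((b implies c) or (c implies b)), 2
6. not (b implies c), 2
7. not (c implies b), 2
8. b, 2
9. not c, 2
10. c, 2
11. not b, 2
Accessibility: 0R0, 0R1, 0R2, 1R0, 1R1, 1R2, 2R0, 2R1, 2R2
Branch closes: c and not c both at 2.
All branches of the tableau close; one closing branch shown above.

Unsatisfiable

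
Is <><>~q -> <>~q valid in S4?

Yes, valid

Tableau for the negation ~(<><>~q -> <>~q):
1. ~(<><>~q -> <>~q), 0
2. <><>~q, 0
3. ~<>~q, 0
4. q, 0
5. <>~q, 1
6. q, 1
7. ~q, 2
8. q, 2
Accessibility: 0R0, 0R1, 0R2, 1R1, 1R2, 2R2
Branch closes: q and ~q both at 2.
All branches of the negation close; one closing branch shown above.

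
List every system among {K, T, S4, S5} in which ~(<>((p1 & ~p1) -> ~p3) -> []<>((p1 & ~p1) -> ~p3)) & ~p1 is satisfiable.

K-tableau for the formula:
1. ~(<>((p1 & ~p1) -> ~p3) -> []<>((p1 & ~p1) -> ~p3)) & ~p1, u
2. ~(<>((p1 & ~p1) -> ~p3) -> []<>((p1 & ~p1) -> ~p3)), u
3. ~p1, u
4. <>((p1 & ~p1) -> ~p3), u
5. ~[]<>((p1 & ~p1) -> ~p3), u
6. (p1 & ~p1) -> ~p3, v
7. ~p3, v
8. ~<>((p1 & ~p1) -> ~p3), w
Accessibility: uRv, uRw
Complete open branch: satisfiable in K.
T-tableau for the formula:
1. ~(<>((p1 & ~p1) -> ~p3) -> []<>((p1 & ~p1) -> ~p3)) & ~p1, u
2. ~(<>((p1 & ~p1) -> ~p3) -> []<>((p1 & ~p1) -> ~p3)), u
3. ~p1, u
4. <>((p1 & ~p1) -> ~p3), u
5. ~[]<>((p1 & ~p1) -> ~p3), u
6. (p1 & ~p1) -> ~p3, v
7. ~(p1 & ~p1), v
8. p1, v
9. ~<>((p1 & ~p1) -> ~p3), w
10. ~((p1 & ~p1) -> ~p3), w
11. p1 & ~p1, w
12. p3, w
13. p1, w
14. ~p1, w
Accessibility: uRu, uRv, uRw, vRv, wRw
Branch closes: p1 and ~p1 both at w.
Every branch closes (one shown): unsatisfiable in T, hence also in S4, S5 (every S4/S5-frame is a T-frame).

K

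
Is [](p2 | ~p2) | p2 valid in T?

Valid in T

Tableau for the negation ~([](p2 | ~p2) | p2):
1. ~([](p2 | ~p2) | p2), u
2. ~[](p2 | ~p2), u
3. ~p2, u
4. ~(p2 | ~p2), v
5. ~p2, v
6. p2, v
Accessibility: uRu, uRv, vRv
Branch closes: p2 and ~p2 both at v.
All branches of the negation close; one closing branch shown above.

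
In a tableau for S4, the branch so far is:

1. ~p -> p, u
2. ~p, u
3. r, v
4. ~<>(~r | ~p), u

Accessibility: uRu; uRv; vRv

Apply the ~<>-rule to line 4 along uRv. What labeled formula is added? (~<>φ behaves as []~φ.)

~(~r | ~p), v

~<>φ behaves as []~φ: propagate the negated body to each accessible world.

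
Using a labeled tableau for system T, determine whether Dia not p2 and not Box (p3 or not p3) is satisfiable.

Unsatisfiable (every branch closes)

1. Dia not p2 and not Box (p3 or not p3), w0
2. Dia not p2, w0
3. not Box (p3 or not p3), w0
4. not p2, w1
5. not (p3 or not p3), w2
6. not p3, w2
7. p3, w2
Accessibility: w0Rw0, w0Rw1, w0Rw2, w1Rw1, w2Rw2
Branch closes: p3 and not p3 both at w2.
(One branch shown.) All branches close.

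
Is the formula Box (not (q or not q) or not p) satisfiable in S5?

1. Box (not (q or not q) or not p), u
2. not (q or not q) or not p, u
3. not p, u
Accessibility: uRu

Yes, satisfiable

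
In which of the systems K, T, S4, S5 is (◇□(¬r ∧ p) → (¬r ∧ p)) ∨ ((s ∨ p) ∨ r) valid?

S5

S5-tableau for the negation ¬((◇□(¬r ∧ p) → (¬r ∧ p)) ∨ ((s ∨ p) ∨ r)):
1. ¬((◇□(¬r ∧ p) → (¬r ∧ p)) ∨ ((s ∨ p) ∨ r)), 0
2. ¬(◇□(¬r ∧ p) → (¬r ∧ p)), 0   [¬∨-rule on 1]
3. ¬((s ∨ p) ∨ r), 0   [¬∨-rule on 1]
4. ◇□(¬r ∧ p), 0   [¬→-rule on 2]
5. ¬(¬r ∧ p), 0   [¬→-rule on 2]
6. ¬(s ∨ p), 0   [¬∨-rule on 3]
7. ¬r, 0   [¬∨-rule on 3]
8. ¬s, 0   [¬∨-rule on 6]
9. ¬p, 0   [¬∨-rule on 6]
10. □(¬r ∧ p), 1   [◇-rule on 4: fresh world 1, 0R1]
11. ¬r ∧ p, 0   [□-rule on 10 via 1R0]
12. p, 0   [∧-rule on 11]
Accessibility: 0R0, 0R1, 1R0, 1R1
Branch closes: p and ¬p both at 0.
Every branch closes (one shown): valid in S5.
S4-tableau for the negation ¬((◇□(¬r ∧ p) → (¬r ∧ p)) ∨ ((s ∨ p) ∨ r)):
1. ¬((◇□(¬r ∧ p) → (¬r ∧ p)) ∨ ((s ∨ p) ∨ r)), 0
2. ¬(◇□(¬r ∧ p) → (¬r ∧ p)), 0   [¬∨-rule on 1]
3. ¬((s ∨ p) ∨ r), 0   [¬∨-rule on 1]
4. ◇□(¬r ∧ p), 0   [¬→-rule on 2]
5. ¬(¬r ∧ p), 0   [¬→-rule on 2]
6. ¬(s ∨ p), 0   [¬∨-rule on 3]
7. ¬r, 0   [¬∨-rule on 3]
8. ¬s, 0   [¬∨-rule on 6]
9. ¬p, 0   [¬∨-rule on 6]
10. □(¬r ∧ p), 1   [◇-rule on 4: fresh world 1, 0R1]
11. ¬r ∧ p, 1   [□-rule on 10 via 1R1]
12. ¬r, 1   [∧-rule on 11]
13. p, 1   [∧-rule on 11]
Accessibility: 0R0, 0R1, 1R1
Complete open branch: countermodel on an S4-frame, so not valid in S4, nor in K, T (the same frame is also a K-frame and a T-frame).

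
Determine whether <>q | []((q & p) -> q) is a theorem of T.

Tableau for the negation ~(<>q | []((q & p) -> q)):
1. ~(<>q | []((q & p) -> q)), w0
2. ~<>q, w0
3. ~[]((q & p) -> q), w0
4. ~q, w0
5. ~((q & p) -> q), w1
6. q & p, w1
7. ~q, w1
8. q, w1
9. p, w1
Accessibility: w0Rw0, w0Rw1, w1Rw1
Branch closes: q and ~q both at w1.
Every branch of the negation's tableau closes; the branch above is one of them.

Valid in T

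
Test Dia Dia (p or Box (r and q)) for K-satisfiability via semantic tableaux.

Satisfiable (open branch found)

1. Dia Dia (p or Box (r and q)), u
2. Dia (p or Box (r and q)), v   [Dia-rule on 1: fresh world v, uRv]
3. p or Box (r and q), w   [Dia-rule on 2: fresh world w, vRw]
4. Box (r and q), w   [or-rule on 3 (branches; this branch)]
Accessibility: uRv, vRw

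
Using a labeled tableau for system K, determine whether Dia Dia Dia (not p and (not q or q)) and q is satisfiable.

Yes, satisfiable

1. Dia Dia Dia (not p and (not q or q)) and q, w0
2. Dia Dia Dia (not p and (not q or q)), w0
3. q, w0
4. Dia Dia (not p and (not q or q)), w1
5. Dia (not p and (not q or q)), w2
6. not p and (not q or q), w3
7. not p, w3
8. not q or q, w3
9. q, w3
Accessibility: w0Rw1, w1Rw2, w2Rw3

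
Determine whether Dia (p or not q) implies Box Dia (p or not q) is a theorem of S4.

Invalid (countermodel exists)

Tableau for the negation not (Dia (p or not q) implies Box Dia (p or not q)):
1. not (Dia (p or not q) implies Box Dia (p or not q)), 0
2. Dia (p or not q), 0   [neg-implies-rule on 1]
3. not Box Dia (p or not q), 0   [neg-implies-rule on 1]
4. p or not q, 1   [Dia-rule on 2: fresh world 1, 0R1]
5. not q, 1   [or-rule on 4 (branches; this branch)]
6. not Dia (p or not q), 2   [neg-Box-rule on 3: fresh world 2, 0R2]
7. not (p or not q), 2   [neg-Dia-rule on 6 via 2R2]
8. not p, 2   [neg-or-rule on 7]
9. q, 2   [neg-or-rule on 7]
Accessibility: 0R0, 0R1, 0R2, 1R1, 2R2
The negation has an open branch (countermodel exists).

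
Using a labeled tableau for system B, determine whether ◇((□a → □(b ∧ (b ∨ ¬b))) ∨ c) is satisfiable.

1. ◇((□a → □(b ∧ (b ∨ ¬b))) ∨ c), 0
2. (□a → □(b ∧ (b ∨ ¬b))) ∨ c, 1   [◇-rule on 1: fresh world 1, 0R1]
3. c, 1   [∨-rule on 2 (branches; this branch)]
Accessibility: 0R0, 0R1, 1R0, 1R1

Satisfiable (open branch found)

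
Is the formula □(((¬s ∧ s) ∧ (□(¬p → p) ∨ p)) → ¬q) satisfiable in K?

Satisfiable (open branch found)

1. □(((¬s ∧ s) ∧ (□(¬p → p) ∨ p)) → ¬q), 0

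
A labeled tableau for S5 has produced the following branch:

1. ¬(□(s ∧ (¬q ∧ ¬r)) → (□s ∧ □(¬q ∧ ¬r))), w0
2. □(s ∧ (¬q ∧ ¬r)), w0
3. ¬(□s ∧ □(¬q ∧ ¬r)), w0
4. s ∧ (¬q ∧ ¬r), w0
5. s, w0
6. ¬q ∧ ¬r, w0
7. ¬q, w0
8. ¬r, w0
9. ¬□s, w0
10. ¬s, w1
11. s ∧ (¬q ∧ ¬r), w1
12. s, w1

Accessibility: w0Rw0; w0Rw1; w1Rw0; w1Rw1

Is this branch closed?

Both s and ¬s appear at w1.

Closed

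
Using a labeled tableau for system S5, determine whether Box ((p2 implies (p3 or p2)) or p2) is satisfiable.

1. Box ((p2 implies (p3 or p2)) or p2), u
2. (p2 implies (p3 or p2)) or p2, u
3. p2, u
Accessibility: uRu

Satisfiable (open branch found)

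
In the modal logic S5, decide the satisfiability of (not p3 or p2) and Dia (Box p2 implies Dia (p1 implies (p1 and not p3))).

1. (not p3 or p2) and Dia (Box p2 implies Dia (p1 implies (p1 and not p3))), 0
2. not p3 or p2, 0
3. Dia (Box p2 implies Dia (p1 implies (p1 and not p3))), 0
4. p2, 0
5. Box p2 implies Dia (p1 implies (p1 and not p3)), 1
6. Dia (p1 implies (p1 and not p3)), 1
7. p1 implies (p1 and not p3), 2
8. p1 and not p3, 2
9. p1, 2
10. not p3, 2
Accessibility: 0R0, 0R1, 0R2, 1R0, 1R1, 1R2, 2R0, 2R1, 2R2

Satisfiable (open branch found)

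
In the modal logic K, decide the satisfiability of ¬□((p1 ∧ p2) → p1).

1. ¬□((p1 ∧ p2) → p1), w0
2. ¬((p1 ∧ p2) → p1), w1
3. p1 ∧ p2, w1
4. ¬p1, w1
5. p1, w1
6. p2, w1
Accessibility: w0Rw1
Branch closes: p1 and ¬p1 both at w1.
(One branch shown.) All branches close.

Unsatisfiable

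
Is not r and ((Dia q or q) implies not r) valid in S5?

Not valid

Tableau for the negation not (not r and ((Dia q or q) implies not r)):
1. not (not r and ((Dia q or q) implies not r)), u
2. not ((Dia q or q) implies not r), u
3. Dia q or q, u
4. r, u
5. q, u
Accessibility: uRu
The negation has an open branch (countermodel exists).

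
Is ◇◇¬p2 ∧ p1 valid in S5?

Tableau for the negation ¬(◇◇¬p2 ∧ p1):
1. ¬(◇◇¬p2 ∧ p1), 0
2. ¬p1, 0   [¬∧-rule on 1 (branches; this branch)]
Accessibility: 0R0
The negation has an open branch (countermodel exists).

Invalid (countermodel exists)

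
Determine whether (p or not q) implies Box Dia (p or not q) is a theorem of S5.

Yes, valid

Tableau for the negation not ((p or not q) implies Box Dia (p or not q)):
1. not ((p or not q) implies Box Dia (p or not q)), w0
2. p or not q, w0
3. not Box Dia (p or not q), w0
4. not q, w0
5. not Dia (p or not q), w1
6. not (p or not q), w0
7. not p, w0
8. q, w0
Accessibility: w0Rw0, w0Rw1, w1Rw0, w1Rw1
Branch closes: q and not q both at w0.
Every branch of the negation's tableau closes; the branch above is one of them.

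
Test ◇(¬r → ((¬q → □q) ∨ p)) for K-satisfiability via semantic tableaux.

1. ◇(¬r → ((¬q → □q) ∨ p)), w0
2. ¬r → ((¬q → □q) ∨ p), w1   [◇-rule on 1: fresh world w1, w0Rw1]
3. (¬q → □q) ∨ p, w1   [→-rule on 2 (branches; this branch)]
4. p, w1   [∨-rule on 3 (branches; this branch)]
Accessibility: w0Rw1

Satisfiable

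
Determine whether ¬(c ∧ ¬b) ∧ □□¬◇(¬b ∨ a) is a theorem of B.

Tableau for the negation ¬(¬(c ∧ ¬b) ∧ □□¬◇(¬b ∨ a)):
1. ¬(¬(c ∧ ¬b) ∧ □□¬◇(¬b ∨ a)), u
2. ¬□□¬◇(¬b ∨ a), u
3. ¬□¬◇(¬b ∨ a), v
4. ◇(¬b ∨ a), w
5. ¬b ∨ a, x
6. a, x
Accessibility: uRu, uRv, vRu, vRv, vRw, wRv, wRw, wRx, xRw, xRx
The negation has an open branch (countermodel exists).

Invalid (countermodel exists)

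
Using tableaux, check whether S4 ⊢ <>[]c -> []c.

Tableau for the negation ~(<>[]c -> []c):
1. ~(<>[]c -> []c), w0
2. <>[]c, w0   [~->-rule on 1]
3. ~[]c, w0   [~->-rule on 1]
4. []c, w1   [<>-rule on 2: fresh world w1, w0Rw1]
5. c, w1   [[]-rule on 4 via w1Rw1]
6. ~c, w2   [~[]-rule on 3: fresh world w2, w0Rw2]
Accessibility: w0Rw0, w0Rw1, w0Rw2, w1Rw1, w2Rw2
The negation has an open branch (countermodel exists).

Invalid (countermodel exists)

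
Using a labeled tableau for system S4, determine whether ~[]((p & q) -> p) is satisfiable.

Unsatisfiable

1. ~[]((p & q) -> p), 0
2. ~((p & q) -> p), 1
3. p & q, 1
4. ~p, 1
5. p, 1
6. q, 1
Accessibility: 0R0, 0R1, 1R1
Branch closes: p and ~p both at 1.
Every branch closes; the branch above is one of them.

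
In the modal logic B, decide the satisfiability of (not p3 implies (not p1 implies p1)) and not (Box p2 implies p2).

1. (not p3 implies (not p1 implies p1)) and not (Box p2 implies p2), w0
2. not p3 implies (not p1 implies p1), w0
3. not (Box p2 implies p2), w0
4. Box p2, w0
5. not p2, w0
6. p2, w0
Accessibility: w0Rw0
Branch closes: p2 and not p2 both at w0.
Every branch closes; the branch above is one of them.

Unsatisfiable (every branch closes)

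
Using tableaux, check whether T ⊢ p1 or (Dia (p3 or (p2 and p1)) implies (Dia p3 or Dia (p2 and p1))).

Valid

Tableau for the negation not (p1 or (Dia (p3 or (p2 and p1)) implies (Dia p3 or Dia (p2 and p1)))):
1. not (p1 or (Dia (p3 or (p2 and p1)) implies (Dia p3 or Dia (p2 and p1)))), 0
2. not p1, 0   [neg-or-rule on 1]
3. not (Dia (p3 or (p2 and p1)) implies (Dia p3 or Dia (p2 and p1))), 0   [neg-or-rule on 1]
4. Dia (p3 or (p2 and p1)), 0   [neg-implies-rule on 3]
5. not (Dia p3 or Dia (p2 and p1)), 0   [neg-implies-rule on 3]
6. not Dia p3, 0   [neg-or-rule on 5]
7. not Dia (p2 and p1), 0   [neg-or-rule on 5]
8. not p3, 0   [neg-Dia-rule on 6 via 0R0]
9. not (p2 and p1), 0   [neg-Dia-rule on 7 via 0R0]
10. p3 or (p2 and p1), 1   [Dia-rule on 4: fresh world 1, 0R1]
11. not p3, 1   [neg-Dia-rule on 6 via 0R1]
12. not (p2 and p1), 1   [neg-Dia-rule on 7 via 0R1]
13. p2 and p1, 1   [or-rule on 10 (branches; this branch)]
14. p2, 1   [and-rule on 13]
15. p1, 1   [and-rule on 13]
16. not p1, 1   [neg-and-rule on 12 (branches; this branch)]
Accessibility: 0R0, 0R1, 1R1
Branch closes: p1 and not p1 both at 1.
All branches of the negation close; one closing branch shown above.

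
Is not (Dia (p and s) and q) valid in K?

No, not valid

Tableau for the negation Dia (p and s) and q:
1. Dia (p and s) and q, 0
2. Dia (p and s), 0
3. q, 0
4. p and s, 1
5. p, 1
6. s, 1
Accessibility: 0R1
The negation has an open branch (countermodel exists).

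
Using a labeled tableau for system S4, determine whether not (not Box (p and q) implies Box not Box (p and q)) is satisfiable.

1. not (not Box (p and q) implies Box not Box (p and q)), u
2. not Box (p and q), u   [neg-implies-rule on 1]
3. not Box not Box (p and q), u   [neg-implies-rule on 1]
4. not (p and q), v   [neg-Box-rule on 2: fresh world v, uRv]
5. not q, v   [neg-and-rule on 4 (branches; this branch)]
6. Box (p and q), w   [neg-Box-rule on 3: fresh world w, uRw]
7. p and q, w   [Box-rule on 6 via wRw]
8. p, w   [and-rule on 7]
9. q, w   [and-rule on 7]
Accessibility: uRu, uRv, uRw, vRv, wRw

Yes, satisfiable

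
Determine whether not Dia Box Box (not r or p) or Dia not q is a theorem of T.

No, not valid

Tableau for the negation not (not Dia Box Box (not r or p) or Dia not q):
1. not (not Dia Box Box (not r or p) or Dia not q), 0
2. Dia Box Box (not r or p), 0   [neg-or-rule on 1]
3. not Dia not q, 0   [neg-or-rule on 1]
4. q, 0   [neg-Dia-rule on 3 via 0R0]
5. Box Box (not r or p), 1   [Dia-rule on 2: fresh world 1, 0R1]
6. q, 1   [neg-Dia-rule on 3 via 0R1]
7. Box (not r or p), 1   [Box-rule on 5 via 1R1]
8. not r or p, 1   [Box-rule on 7 via 1R1]
9. p, 1   [or-rule on 8 (branches; this branch)]
Accessibility: 0R0, 0R1, 1R1
The negation has an open branch (countermodel exists).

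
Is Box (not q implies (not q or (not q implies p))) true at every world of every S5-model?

Yes, valid

Tableau for the negation not Box (not q implies (not q or (not q implies p))):
1. not Box (not q implies (not q or (not q implies p))), 0
2. not (not q implies (not q or (not q implies p))), 1   [neg-Box-rule on 1: fresh world 1, 0R1]
3. not q, 1   [neg-implies-rule on 2]
4. not (not q or (not q implies p)), 1   [neg-implies-rule on 2]
5. q, 1   [neg-or-rule on 4]
6. not (not q implies p), 1   [neg-or-rule on 4]
Accessibility: 0R0, 0R1, 1R0, 1R1
Branch closes: q and not q both at 1.
Every branch of the negation's tableau closes; the branch above is one of them.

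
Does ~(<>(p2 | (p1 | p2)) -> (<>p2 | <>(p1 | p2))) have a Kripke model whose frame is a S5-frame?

1. ~(<>(p2 | (p1 | p2)) -> (<>p2 | <>(p1 | p2))), 0
2. <>(p2 | (p1 | p2)), 0
3. ~(<>p2 | <>(p1 | p2)), 0
4. ~<>p2, 0
5. ~<>(p1 | p2), 0
6. ~p2, 0
7. ~(p1 | p2), 0
8. ~p1, 0
9. p2 | (p1 | p2), 1
10. ~p2, 1
11. ~(p1 | p2), 1
12. ~p1, 1
13. p1 | p2, 1
14. p2, 1
Accessibility: 0R0, 0R1, 1R0, 1R1
Branch closes: p2 and ~p2 both at 1.
All branches of the tableau close; one closing branch shown above.

No, unsatisfiable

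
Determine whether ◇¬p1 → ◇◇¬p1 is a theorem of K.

Tableau for the negation ¬(◇¬p1 → ◇◇¬p1):
1. ¬(◇¬p1 → ◇◇¬p1), w0
2. ◇¬p1, w0
3. ¬◇◇¬p1, w0
4. ¬p1, w1
5. ¬◇¬p1, w1
Accessibility: w0Rw1
The negation has an open branch (countermodel exists).

Invalid (countermodel exists)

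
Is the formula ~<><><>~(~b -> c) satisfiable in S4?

Yes, satisfiable

1. ~<><><>~(~b -> c), u
2. ~<><>~(~b -> c), u
3. ~<>~(~b -> c), u
4. ~b -> c, u
5. c, u
Accessibility: uRu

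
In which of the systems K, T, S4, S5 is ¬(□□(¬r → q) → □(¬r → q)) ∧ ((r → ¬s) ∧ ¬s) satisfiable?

K

T-tableau for the formula:
1. ¬(□□(¬r → q) → □(¬r → q)) ∧ ((r → ¬s) ∧ ¬s), w0
2. ¬(□□(¬r → q) → □(¬r → q)), w0   [∧-rule on 1]
3. (r → ¬s) ∧ ¬s, w0   [∧-rule on 1]
4. □□(¬r → q), w0   [¬→-rule on 2]
5. ¬□(¬r → q), w0   [¬→-rule on 2]
6. r → ¬s, w0   [∧-rule on 3]
7. ¬s, w0   [∧-rule on 3]
8. □(¬r → q), w0   [□-rule on 4 via w0Rw0]
9. ¬r → q, w0   [□-rule on 8 via w0Rw0]
10. q, w0   [→-rule on 9 (branches; this branch)]
11. ¬(¬r → q), w1   [¬□-rule on 5: fresh world w1, w0Rw1]
12. ¬r, w1   [¬→-rule on 11]
13. ¬q, w1   [¬→-rule on 11]
14. □(¬r → q), w1   [□-rule on 4 via w0Rw1]
15. ¬r → q, w1   [□-rule on 8 via w0Rw1]
16. q, w1   [→-rule on 15 (branches; this branch)]
Accessibility: w0Rw0, w0Rw1, w1Rw1
Branch closes: q and ¬q both at w1.
Every branch closes (one shown): unsatisfiable in T, hence also in S4, S5 (every S4/S5-frame is a T-frame).
K-tableau for the formula:
1. ¬(□□(¬r → q) → □(¬r → q)) ∧ ((r → ¬s) ∧ ¬s), w0
2. ¬(□□(¬r → q) → □(¬r → q)), w0   [∧-rule on 1]
3. (r → ¬s) ∧ ¬s, w0   [∧-rule on 1]
4. □□(¬r → q), w0   [¬→-rule on 2]
5. ¬□(¬r → q), w0   [¬→-rule on 2]
6. r → ¬s, w0   [∧-rule on 3]
7. ¬s, w0   [∧-rule on 3]
8. ¬(¬r → q), w1   [¬□-rule on 5: fresh world w1, w0Rw1]
9. ¬r, w1   [¬→-rule on 8]
10. ¬q, w1   [¬→-rule on 8]
11. □(¬r → q), w1   [□-rule on 4 via w0Rw1]
Accessibility: w0Rw1
Complete open branch: satisfiable in K.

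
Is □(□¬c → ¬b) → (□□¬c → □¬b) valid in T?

Tableau for the negation ¬(□(□¬c → ¬b) → (□□¬c → □¬b)):
1. ¬(□(□¬c → ¬b) → (□□¬c → □¬b)), u
2. □(□¬c → ¬b), u
3. ¬(□□¬c → □¬b), u
4. □□¬c, u
5. ¬□¬b, u
6. □¬c → ¬b, u
7. □¬c, u
8. ¬c, u
9. ¬□¬c, u
10. b, v
11. □¬c → ¬b, v
12. □¬c, v
13. ¬c, v
14. ¬□¬c, v
15. c, w
16. □¬c → ¬b, w
17. □¬c, w
18. ¬c, w
Accessibility: uRu, uRv, uRw, vRv, wRw
Branch closes: c and ¬c both at w.
All branches of the negation close; one closing branch shown above.

Valid in T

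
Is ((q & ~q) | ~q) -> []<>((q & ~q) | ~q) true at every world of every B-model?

Tableau for the negation ~(((q & ~q) | ~q) -> []<>((q & ~q) | ~q)):
1. ~(((q & ~q) | ~q) -> []<>((q & ~q) | ~q)), w0
2. (q & ~q) | ~q, w0
3. ~[]<>((q & ~q) | ~q), w0
4. ~q, w0
5. ~<>((q & ~q) | ~q), w1
6. ~((q & ~q) | ~q), w0
7. ~(q & ~q), w0
8. q, w0
Accessibility: w0Rw0, w0Rw1, w1Rw0, w1Rw1
Branch closes: q and ~q both at w0.
Every branch of the negation's tableau closes; the branch above is one of them.

Valid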